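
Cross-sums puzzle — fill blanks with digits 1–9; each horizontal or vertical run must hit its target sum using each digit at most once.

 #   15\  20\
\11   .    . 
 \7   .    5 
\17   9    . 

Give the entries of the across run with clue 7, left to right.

17 in 2 cells must be {8,9}.
R2C1 = 7 − 5 = 2 completes the 7 across.
R3C2 = 17 − 9 = 8 completes the 17 across.
R1C1 = 15 − 11 = 4 completes the 15 down.
R1C2 = 11 − 4 = 7 completes the 11 across.

2, 5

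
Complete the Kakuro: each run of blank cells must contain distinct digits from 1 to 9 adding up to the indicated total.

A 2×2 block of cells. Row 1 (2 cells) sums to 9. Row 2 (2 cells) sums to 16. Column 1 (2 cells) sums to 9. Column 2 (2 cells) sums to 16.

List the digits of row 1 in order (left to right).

2 7

16 in 2 cells must be {7,9}.
The 9 across and the 16 down share only 7, so (1,2) = 7.
The 16 across and the 9 down share only 7, so (2,1) = 7.
(2,2) = 16 − 7 = 9 completes the 16 across.
(1,1) = 9 − 7 = 2 completes the 9 across.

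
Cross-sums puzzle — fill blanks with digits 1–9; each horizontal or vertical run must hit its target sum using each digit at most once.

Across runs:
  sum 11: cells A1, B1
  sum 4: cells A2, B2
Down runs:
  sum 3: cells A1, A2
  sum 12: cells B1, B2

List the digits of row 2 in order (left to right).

1 3

4 in 2 cells must be {1,3}; 3 in 2 cells must be {1,2}.
The 11 across and the 3 down share only 2, so A1 = 2.
B1 = 11 − 2 = 9 completes the 11 across.
A2 = 3 − 2 = 1 completes the 3 down.
B2 = 4 − 1 = 3 completes the 4 across.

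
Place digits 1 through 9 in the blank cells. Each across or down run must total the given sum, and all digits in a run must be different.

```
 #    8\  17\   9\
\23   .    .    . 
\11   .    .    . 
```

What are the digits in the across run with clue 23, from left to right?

23 in 3 cells must be {6,8,9}; 17 in 2 cells must be {8,9}.
The 23 across and the 8 down share only 6, so R1C1 = 6.
Given what's placed, R1C3 must be 8 to fit the 23 across and 9 down.
R2C1 = 8 − 6 = 2 completes the 8 down.
R2C2 = 8: the only remaining digit allowed by both the 11 across and the 17 down.
R2C3 = 11 − 10 = 1 completes the 11 across.
R1C2 = 23 − 14 = 9 completes the 23 across.

6 9 8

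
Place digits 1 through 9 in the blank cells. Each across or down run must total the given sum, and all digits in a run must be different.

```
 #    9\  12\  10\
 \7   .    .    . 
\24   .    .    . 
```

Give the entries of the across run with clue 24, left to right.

7, 8, 9

7 in 3 cells must be {1,2,4}; 24 in 3 cells must be {7,8,9}.
The 7 across and the 12 down share only 4, so R1C2 = 4.
R2C2 = 12 − 4 = 8 completes the 12 down.
Given what's placed, R2C1 must be 7 to fit the 24 across and 9 down.
R2C3 = 24 − 15 = 9 completes the 24 across.
R1C1 = 9 − 7 = 2 completes the 9 down.
R1C3 = 7 − 6 = 1 completes the 7 across.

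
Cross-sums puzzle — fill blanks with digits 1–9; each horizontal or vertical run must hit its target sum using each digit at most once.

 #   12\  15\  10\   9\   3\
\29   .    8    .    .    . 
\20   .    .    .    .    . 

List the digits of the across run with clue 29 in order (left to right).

9 8 6 4 2

3 in 2 cells must be {1,2}.
R2C2 = 15 − 8 = 7 completes the 15 down.
No cell is forced outright now. R1C5 can only be 1 or 2 (the digits allowed by both its 29 across and its 3 down). If R1C5 = 1: that forces R2C5 = 2, R2C1 = 4, after which R1C1 would have to be in {4,5,6,7,9} for the 29 across but in {8} for the 12 down — contradiction. So R1C5 = 2.
R2C5 = 3 − 2 = 1 completes the 3 down.
No cell is forced outright now. R2C1 can only be 3 or 4 or 5 (the digits allowed by both its 20 across and its 12 down). If R2C1 = 4: then R1C1 would have to be in {3,4,6,7,9} for the 29 across but in {8} for the 12 down — contradiction. If R2C1 = 5: that forces R1C1 = 7, R1C4 = 3, after which R2C4 would have to be in {3,4} for the 20 across but in {6} for the 9 down — contradiction. So R2C1 = 3.
R1C1 = 12 − 3 = 9 completes the 12 down.
Given what's placed, R2C3 must be 4 to fit the 20 across and 10 down.
R2C4 = 20 − 15 = 5 completes the 20 across.
R1C3 = 10 − 4 = 6 completes the 10 down.
R1C4 = 29 − 25 = 4 completes the 29 across.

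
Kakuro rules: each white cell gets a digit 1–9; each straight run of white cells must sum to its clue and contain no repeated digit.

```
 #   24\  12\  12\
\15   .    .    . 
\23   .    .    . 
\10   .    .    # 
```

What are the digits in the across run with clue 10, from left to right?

9 1

23 in 3 cells must be {6,8,9}; 24 in 3 cells must be {7,8,9}.
Nothing is forced directly, so branch on R2C1, whose candidates are 8 or 9. If R2C1 = 9: that forces R2C3 = 8, R1C3 = 4, R2C2 = 6, R1C1 = 8, after which R1C2 would have to be in {3} for the 15 across but in {1,2,4,5} for the 12 down — contradiction. So R2C1 = 8.
Given what's placed, R2C3 must be 9 to fit the 23 across and 12 down.
R1C3 = 12 − 9 = 3 completes the 12 down.
R2C2 = 23 − 17 = 6 completes the 23 across.
R1C1 = 7: the only remaining digit allowed by both the 15 across and the 24 down.
R1C2 = 15 − 10 = 5 completes the 15 across.
R3C1 = 24 − 15 = 9 completes the 24 down.
R3C2 = 10 − 9 = 1 completes the 10 across.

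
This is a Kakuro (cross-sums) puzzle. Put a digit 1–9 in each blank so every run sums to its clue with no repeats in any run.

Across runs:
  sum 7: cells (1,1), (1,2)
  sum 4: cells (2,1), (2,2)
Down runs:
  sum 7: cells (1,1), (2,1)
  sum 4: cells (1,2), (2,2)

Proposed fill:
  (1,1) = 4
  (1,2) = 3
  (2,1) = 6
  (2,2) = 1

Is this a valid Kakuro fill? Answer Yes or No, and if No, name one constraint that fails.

No — the across run (2,1)–(2,2) sums to 7, not 4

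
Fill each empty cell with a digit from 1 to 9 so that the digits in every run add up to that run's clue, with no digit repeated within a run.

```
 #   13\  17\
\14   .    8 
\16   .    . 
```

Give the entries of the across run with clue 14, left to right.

6, 8

16 in 2 cells must be {7,9}; 17 in 2 cells must be {8,9}.
R1C1 = 14 − 8 = 6 completes the 14 across.
R2C1 = 13 − 6 = 7 completes the 13 down.
R2C2 = 16 − 7 = 9 completes the 16 across.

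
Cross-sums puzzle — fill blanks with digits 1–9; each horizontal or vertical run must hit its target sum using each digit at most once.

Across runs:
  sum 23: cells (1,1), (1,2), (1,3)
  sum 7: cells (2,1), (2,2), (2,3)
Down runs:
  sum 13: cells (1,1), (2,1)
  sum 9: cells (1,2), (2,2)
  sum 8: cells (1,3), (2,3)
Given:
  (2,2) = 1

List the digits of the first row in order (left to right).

9, 8, 6

23 in 3 cells must be {6,8,9}; 7 in 3 cells must be {1,2,4}.
(1,2) = 9 − 1 = 8 completes the 9 down.
(1,3) = 6: the only remaining digit allowed by both the 23 across and the 8 down.
(2,1) = 4: the only remaining digit allowed by both the 7 across and the 13 down.
(2,3) = 7 − 5 = 2 completes the 7 across.
(1,1) = 23 − 14 = 9 completes the 23 across.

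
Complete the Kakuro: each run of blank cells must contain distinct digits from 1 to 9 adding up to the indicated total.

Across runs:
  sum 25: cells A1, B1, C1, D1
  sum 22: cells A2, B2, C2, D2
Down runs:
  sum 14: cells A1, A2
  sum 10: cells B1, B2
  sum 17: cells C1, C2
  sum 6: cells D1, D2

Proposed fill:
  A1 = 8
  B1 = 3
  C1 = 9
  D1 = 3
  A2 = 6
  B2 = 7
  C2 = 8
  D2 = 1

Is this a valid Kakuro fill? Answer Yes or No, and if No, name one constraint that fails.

No — the down run D1–D2 sums to 4, not 6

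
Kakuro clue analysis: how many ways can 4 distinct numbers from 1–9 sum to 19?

11

4 distinct digits from 1–9 sum between 10 and 30.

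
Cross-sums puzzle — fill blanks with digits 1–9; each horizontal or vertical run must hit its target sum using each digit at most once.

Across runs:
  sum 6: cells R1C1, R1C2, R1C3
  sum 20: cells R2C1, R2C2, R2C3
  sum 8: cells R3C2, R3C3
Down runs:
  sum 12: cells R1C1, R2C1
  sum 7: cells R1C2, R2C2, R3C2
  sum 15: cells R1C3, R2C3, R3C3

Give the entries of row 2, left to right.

6 in 3 cells must be {1,2,3}; 7 in 3 cells must be {1,2,4}.
Only 3 fits R1C1 under both its across sum 6 and down sum 12.
R2C1 = 12 − 3 = 9 completes the 12 down.
Given what's placed, R2C2 must be 4 to fit the 20 across and 7 down.
R2C3 = 20 − 13 = 7 completes the 20 across.

9, 4, 7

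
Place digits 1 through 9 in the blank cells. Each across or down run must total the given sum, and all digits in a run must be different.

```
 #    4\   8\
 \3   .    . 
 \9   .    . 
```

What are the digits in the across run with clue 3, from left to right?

1, 2

3 in 2 cells must be {1,2}; 4 in 2 cells must be {1,3}.
The 3 across and the 4 down share only 1, so R1C1 = 1.
R1C2 = 3 − 1 = 2 completes the 3 across.
R2C1 = 4 − 1 = 3 completes the 4 down.
R2C2 = 9 − 3 = 6 completes the 9 across.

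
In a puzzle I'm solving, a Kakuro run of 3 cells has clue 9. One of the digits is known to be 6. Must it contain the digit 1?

Yes

The only way to make 9 from 3 distinct digits under that restriction is {1,2,6}, which contains 1.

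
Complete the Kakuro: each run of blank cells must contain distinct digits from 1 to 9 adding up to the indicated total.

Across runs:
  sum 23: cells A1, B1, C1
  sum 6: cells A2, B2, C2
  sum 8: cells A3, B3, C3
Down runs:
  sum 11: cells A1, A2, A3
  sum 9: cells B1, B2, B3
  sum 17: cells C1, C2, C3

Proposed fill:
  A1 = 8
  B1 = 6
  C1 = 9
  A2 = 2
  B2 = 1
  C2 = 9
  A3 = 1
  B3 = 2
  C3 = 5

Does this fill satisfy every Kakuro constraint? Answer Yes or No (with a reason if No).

No — the across run A2–C2 sums to 12, not 6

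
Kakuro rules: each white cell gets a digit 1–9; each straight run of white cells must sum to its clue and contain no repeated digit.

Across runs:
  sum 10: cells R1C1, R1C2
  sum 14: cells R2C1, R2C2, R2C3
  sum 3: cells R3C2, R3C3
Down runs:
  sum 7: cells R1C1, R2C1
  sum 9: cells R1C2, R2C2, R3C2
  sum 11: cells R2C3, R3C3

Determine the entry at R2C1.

3

3 in 2 cells must be {1,2}.
The 3 across and the 11 down share only 2, so R3C3 = 2.
R2C3 = 11 − 2 = 9 completes the 11 down.
R3C2 = 3 − 2 = 1 completes the 3 across.
No cell is forced outright now. R2C2 can only be 2 or 3 (the digits allowed by both its 14 across and its 9 down). If R2C2 = 3: then R1C2 would have to be in {1,2,3,4,6,7,8,9} for the 10 across but in {5} for the 9 down — contradiction. So R2C2 = 2.
R1C2 = 9 − 3 = 6 completes the 9 down.
R2C1 = 14 − 11 = 3 completes the 14 across.
R1C1 = 10 − 6 = 4 completes the 10 across.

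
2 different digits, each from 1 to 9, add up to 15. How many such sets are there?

2 distinct digits from 1–9 sum between 3 and 17.
Enumerating: {6,9}, {7,8}.

2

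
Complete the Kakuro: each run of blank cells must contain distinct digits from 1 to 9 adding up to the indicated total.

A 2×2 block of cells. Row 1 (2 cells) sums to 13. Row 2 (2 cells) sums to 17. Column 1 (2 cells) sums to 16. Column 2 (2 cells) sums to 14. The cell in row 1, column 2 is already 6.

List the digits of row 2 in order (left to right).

9 8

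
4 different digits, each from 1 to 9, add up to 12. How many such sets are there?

2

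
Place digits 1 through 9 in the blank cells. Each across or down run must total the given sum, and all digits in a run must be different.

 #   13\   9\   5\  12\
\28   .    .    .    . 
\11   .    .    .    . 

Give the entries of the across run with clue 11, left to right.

5 2 1 3

11 in 4 cells must be {1,2,3,5}.
Only 4 fits R1C3 under both its across sum 28 and down sum 5.
The 11 across and the 13 down share only 5, so R2C1 = 5.
R2C3 = 5 − 4 = 1 completes the 5 down.
R2C4 = 3: the only remaining digit allowed by both the 11 across and the 12 down.
R1C1 = 13 − 5 = 8 completes the 13 down.
Given what's placed, R1C2 must be 7 to fit the 28 across and 9 down.
R1C4 = 28 − 19 = 9 completes the 28 across.
R2C2 = 11 − 9 = 2 completes the 11 across.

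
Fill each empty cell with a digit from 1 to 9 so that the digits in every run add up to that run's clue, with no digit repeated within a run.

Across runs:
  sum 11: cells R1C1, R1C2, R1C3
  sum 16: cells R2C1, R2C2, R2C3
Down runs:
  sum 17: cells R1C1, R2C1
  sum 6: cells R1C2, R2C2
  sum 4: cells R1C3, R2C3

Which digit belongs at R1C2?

2

17 in 2 cells must be {8,9}; 4 in 2 cells must be {1,3}.
The 11 across and the 17 down share only 8, so R1C1 = 8.
Given what's placed, R1C3 must be 1 to fit the 11 across and 4 down.
R2C1 = 17 − 8 = 9 completes the 17 down.
R2C3 = 4 − 1 = 3 completes the 4 down.
R1C2 = 11 − 9 = 2 completes the 11 across.
R2C2 = 16 − 12 = 4 completes the 16 across.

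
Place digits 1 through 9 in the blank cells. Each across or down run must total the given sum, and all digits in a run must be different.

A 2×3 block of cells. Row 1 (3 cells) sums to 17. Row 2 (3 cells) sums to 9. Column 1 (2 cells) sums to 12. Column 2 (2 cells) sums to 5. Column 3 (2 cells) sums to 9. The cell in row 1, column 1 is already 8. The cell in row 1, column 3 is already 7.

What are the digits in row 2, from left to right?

(1,2) = 17 − 15 = 2 completes the 17 across.
(2,1) = 12 − 8 = 4 completes the 12 down.
(2,2) = 5 − 2 = 3 completes the 5 down.
(2,3) = 9 − 7 = 2 completes the 9 across.

4 3 2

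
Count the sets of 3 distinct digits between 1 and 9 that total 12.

7

3 distinct digits from 1–9 sum between 6 and 24.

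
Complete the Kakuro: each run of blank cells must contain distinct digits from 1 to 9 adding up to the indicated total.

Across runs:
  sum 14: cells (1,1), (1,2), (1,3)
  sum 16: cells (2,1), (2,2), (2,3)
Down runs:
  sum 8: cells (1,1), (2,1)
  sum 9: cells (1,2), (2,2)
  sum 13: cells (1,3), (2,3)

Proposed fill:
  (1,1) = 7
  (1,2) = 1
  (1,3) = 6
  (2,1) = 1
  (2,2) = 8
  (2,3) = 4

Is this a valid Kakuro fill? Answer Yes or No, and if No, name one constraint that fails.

No — the down run (1,3)–(2,3) sums to 10, not 13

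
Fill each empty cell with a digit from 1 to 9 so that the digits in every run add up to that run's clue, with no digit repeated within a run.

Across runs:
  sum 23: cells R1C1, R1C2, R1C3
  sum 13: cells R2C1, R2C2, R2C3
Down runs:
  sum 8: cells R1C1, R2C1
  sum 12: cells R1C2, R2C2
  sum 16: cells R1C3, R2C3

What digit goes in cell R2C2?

4

23 in 3 cells must be {6,8,9}; 16 in 2 cells must be {7,9}.
The 23 across and the 8 down share only 6, so R1C1 = 6.
Given what's placed, R1C3 must be 9 to fit the 23 across and 16 down.
R2C1 = 8 − 6 = 2 completes the 8 down.
R2C3 = 16 − 9 = 7 completes the 16 down.
R1C2 = 23 − 15 = 8 completes the 23 across.
R2C2 = 13 − 9 = 4 completes the 13 across.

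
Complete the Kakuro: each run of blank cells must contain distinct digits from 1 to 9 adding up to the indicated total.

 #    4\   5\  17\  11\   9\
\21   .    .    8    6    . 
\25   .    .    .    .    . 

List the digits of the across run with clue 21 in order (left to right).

4 in 2 cells must be {1,3}; 17 in 2 cells must be {8,9}.
Given what's placed, R1C1 must be 1 to fit the 21 across and 4 down.
R2C1 = 4 − 1 = 3 completes the 4 down.
R2C3 = 17 − 8 = 9 completes the 17 down.
R2C4 = 11 − 6 = 5 completes the 11 down.
Nothing is forced directly, so branch on R2C2, whose candidates are 1 or 2. If R2C2 = 2: then R1C2 would have to be in {2,4} for the 21 across but in {3} for the 5 down — contradiction. So R2C2 = 1.
R1C2 = 5 − 1 = 4 completes the 5 down.
R1C5 = 21 − 19 = 2 completes the 21 across.

1 4 8 6 2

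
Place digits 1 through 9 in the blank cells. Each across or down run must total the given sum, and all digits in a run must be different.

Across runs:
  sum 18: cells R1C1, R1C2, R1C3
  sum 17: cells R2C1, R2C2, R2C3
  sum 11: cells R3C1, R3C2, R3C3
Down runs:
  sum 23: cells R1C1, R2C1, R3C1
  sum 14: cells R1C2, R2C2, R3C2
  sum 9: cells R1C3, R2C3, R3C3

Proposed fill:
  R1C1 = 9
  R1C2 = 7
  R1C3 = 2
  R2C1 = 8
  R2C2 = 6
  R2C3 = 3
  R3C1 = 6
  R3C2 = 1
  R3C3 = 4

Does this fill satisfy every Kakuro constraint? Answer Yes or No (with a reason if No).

Yes

Across: 9+7+2=18; 8+6+3=17; 6+1+4=11. Down: 9+8+6=23; 7+6+1=14; 2+3+4=9. No digit repeats within any run.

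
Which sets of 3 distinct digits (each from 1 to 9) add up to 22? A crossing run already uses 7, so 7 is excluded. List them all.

{5,8,9}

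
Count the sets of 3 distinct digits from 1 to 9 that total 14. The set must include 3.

3 distinct digits from 1–9 sum between 6 and 24.
Keeping only sets containing 3.
Enumerating: {2,3,9}, {3,4,7}, {3,5,6}.

3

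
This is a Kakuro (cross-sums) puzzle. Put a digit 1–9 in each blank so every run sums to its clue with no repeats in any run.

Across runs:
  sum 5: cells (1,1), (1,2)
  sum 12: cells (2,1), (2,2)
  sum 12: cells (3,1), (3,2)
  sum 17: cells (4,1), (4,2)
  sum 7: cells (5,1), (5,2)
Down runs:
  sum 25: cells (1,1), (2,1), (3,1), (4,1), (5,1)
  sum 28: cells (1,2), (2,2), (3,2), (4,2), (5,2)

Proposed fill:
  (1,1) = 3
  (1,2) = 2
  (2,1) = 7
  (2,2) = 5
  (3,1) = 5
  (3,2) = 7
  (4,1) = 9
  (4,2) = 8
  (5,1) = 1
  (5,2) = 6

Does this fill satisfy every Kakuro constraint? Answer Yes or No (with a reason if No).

Yes

Across: 3+2=5; 7+5=12; 5+7=12; 9+8=17; 1+6=7. Down: 3+7+5+9+1=25; 2+5+7+8+6=28. No digit repeats within any run.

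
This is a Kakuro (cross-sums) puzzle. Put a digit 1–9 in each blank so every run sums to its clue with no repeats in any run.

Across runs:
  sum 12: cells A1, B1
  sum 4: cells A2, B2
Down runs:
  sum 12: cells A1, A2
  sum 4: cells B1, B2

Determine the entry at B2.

1

4 in 2 cells must be {1,3}.
The 12 across and the 4 down share only 3, so B1 = 3.
The 4 across and the 12 down share only 3, so A2 = 3.
B2 = 4 − 3 = 1 completes the 4 across.
A1 = 12 − 3 = 9 completes the 12 across.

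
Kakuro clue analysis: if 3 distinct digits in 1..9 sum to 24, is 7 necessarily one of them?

Yes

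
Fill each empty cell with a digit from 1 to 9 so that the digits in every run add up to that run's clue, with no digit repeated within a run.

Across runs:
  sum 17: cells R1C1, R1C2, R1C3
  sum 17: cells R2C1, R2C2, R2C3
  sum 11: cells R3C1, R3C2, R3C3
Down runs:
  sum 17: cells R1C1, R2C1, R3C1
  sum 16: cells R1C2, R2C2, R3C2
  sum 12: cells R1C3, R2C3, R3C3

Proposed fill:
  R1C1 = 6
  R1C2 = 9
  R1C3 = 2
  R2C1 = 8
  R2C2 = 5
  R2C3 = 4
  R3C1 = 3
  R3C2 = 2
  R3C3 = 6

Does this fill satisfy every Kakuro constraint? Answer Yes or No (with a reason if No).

Yes

Across: 6+9+2=17; 8+5+4=17; 3+2+6=11. Down: 6+8+3=17; 9+5+2=16; 2+4+6=12. No digit repeats within any run.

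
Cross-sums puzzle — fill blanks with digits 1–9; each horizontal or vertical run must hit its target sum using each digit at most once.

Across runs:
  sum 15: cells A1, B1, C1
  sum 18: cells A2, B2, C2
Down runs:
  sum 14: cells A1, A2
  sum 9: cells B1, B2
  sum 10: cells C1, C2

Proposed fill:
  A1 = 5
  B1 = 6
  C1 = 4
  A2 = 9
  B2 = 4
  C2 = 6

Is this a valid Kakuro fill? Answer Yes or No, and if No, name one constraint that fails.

No — the across run A2–C2 sums to 19, not 18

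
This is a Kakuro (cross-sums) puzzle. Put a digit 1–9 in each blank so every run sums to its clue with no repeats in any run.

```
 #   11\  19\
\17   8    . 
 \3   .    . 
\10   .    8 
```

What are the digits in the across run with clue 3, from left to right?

17 in 2 cells must be {8,9}; 3 in 2 cells must be {1,2}.
R1C2 = 17 − 8 = 9 completes the 17 across.
R2C2 = 19 − 17 = 2 completes the 19 down.
R3C1 = 10 − 8 = 2 completes the 10 across.
R2C1 = 3 − 2 = 1 completes the 3 across.

1, 2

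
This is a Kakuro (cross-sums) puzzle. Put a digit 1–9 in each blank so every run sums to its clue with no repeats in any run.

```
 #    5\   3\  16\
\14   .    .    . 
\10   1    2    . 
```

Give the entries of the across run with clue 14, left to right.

3 in 2 cells must be {1,2}; 16 in 2 cells must be {7,9}.
R1C1 = 5 − 1 = 4 completes the 5 down.
R1C2 = 3 − 2 = 1 completes the 3 down.
R1C3 = 14 − 5 = 9 completes the 14 across.
R2C3 = 10 − 3 = 7 completes the 10 across.

4 1 9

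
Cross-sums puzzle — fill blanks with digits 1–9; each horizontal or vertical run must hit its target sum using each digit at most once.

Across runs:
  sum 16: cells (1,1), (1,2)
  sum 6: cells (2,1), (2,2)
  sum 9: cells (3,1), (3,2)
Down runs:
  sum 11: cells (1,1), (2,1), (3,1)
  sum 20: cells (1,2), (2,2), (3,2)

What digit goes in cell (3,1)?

16 in 2 cells must be {7,9}.
The 16 across and the 11 down share only 7, so (1,1) = 7.
(1,2) = 16 − 7 = 9 completes the 16 across.
Given what's placed, (2,1) must be 1 to fit the 6 across and 11 down.
(2,2) = 6 − 1 = 5 completes the 6 across.
(3,1) = 11 − 8 = 3 completes the 11 down.
(3,2) = 9 − 3 = 6 completes the 9 across.

3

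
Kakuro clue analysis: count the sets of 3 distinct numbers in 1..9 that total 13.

7

3 distinct digits from 1–9 sum between 6 and 24.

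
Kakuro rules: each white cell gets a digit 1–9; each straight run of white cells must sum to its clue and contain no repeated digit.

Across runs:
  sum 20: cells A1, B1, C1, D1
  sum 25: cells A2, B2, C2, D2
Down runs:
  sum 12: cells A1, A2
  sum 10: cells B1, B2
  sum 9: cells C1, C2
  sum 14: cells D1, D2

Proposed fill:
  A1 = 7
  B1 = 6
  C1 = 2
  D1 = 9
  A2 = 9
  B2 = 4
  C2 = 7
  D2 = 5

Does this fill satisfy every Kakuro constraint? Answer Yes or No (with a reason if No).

No — the down run A1–A2 sums to 16, not 12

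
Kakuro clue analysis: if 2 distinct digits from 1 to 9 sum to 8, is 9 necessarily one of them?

Counterexample: {1,7} sums to 8 without using 9.

No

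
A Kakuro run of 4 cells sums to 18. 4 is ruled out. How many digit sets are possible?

6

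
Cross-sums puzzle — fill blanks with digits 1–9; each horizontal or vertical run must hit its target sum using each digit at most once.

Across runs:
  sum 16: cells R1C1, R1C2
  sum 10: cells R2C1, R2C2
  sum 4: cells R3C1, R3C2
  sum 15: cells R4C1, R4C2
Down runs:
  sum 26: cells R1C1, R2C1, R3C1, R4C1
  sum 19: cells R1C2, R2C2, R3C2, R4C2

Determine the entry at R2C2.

2

16 in 2 cells must be {7,9}; 4 in 2 cells must be {1,3}.
Only 3 fits R3C1 under both its across sum 4 and down sum 26.
R3C2 = 4 − 3 = 1 completes the 4 across.
Given what's placed, R1C1 must be 9 to fit the 16 across and 26 down.
R1C2 = 16 − 9 = 7 completes the 16 across.
No cell is forced outright now. R2C1 can only be 6 or 8 (the digits allowed by both its 10 across and its 26 down). If R2C1 = 6: then R2C2 would have to be in {4} for the 10 across but in {2,3,5,6,8,9} for the 19 down — contradiction. So R2C1 = 8.
R2C2 = 10 − 8 = 2 completes the 10 across.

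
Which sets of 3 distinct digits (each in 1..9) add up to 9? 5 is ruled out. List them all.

3 distinct digits from 1–9 sum between 6 and 24.
Dropping sets that contain 5.

{1,2,6}; {2,3,4}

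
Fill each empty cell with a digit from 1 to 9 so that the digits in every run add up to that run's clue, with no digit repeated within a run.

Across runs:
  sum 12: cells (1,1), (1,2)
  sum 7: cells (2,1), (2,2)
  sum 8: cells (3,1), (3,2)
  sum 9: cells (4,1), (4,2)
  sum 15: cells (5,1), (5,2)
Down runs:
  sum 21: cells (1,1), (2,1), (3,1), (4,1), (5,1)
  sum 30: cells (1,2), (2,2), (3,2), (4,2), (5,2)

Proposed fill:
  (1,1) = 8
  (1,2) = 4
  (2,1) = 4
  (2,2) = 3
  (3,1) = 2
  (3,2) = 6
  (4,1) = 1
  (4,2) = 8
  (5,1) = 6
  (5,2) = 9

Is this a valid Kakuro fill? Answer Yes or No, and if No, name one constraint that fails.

Yes

Across: 8+4=12; 4+3=7; 2+6=8; 1+8=9; 6+9=15. Down: 8+4+2+1+6=21; 4+3+6+8+9=30. No digit repeats within any run.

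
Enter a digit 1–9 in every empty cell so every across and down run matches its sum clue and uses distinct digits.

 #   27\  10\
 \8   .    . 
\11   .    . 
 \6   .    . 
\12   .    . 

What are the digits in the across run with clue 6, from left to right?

10 in 4 cells must be {1,2,3,4}.
Nothing is forced directly, so branch on R3C1, whose candidates are 4 or 5. If R3C1 = 4: that forces R1C1 = 6, R1C2 = 2, after which R3C2 would have to be in {2} for the 6 across but in {1,3,4} for the 10 down — contradiction. So R3C1 = 5.
R3C2 = 6 − 5 = 1 completes the 6 across.
Nothing is forced directly, so branch on R1C1, whose candidates are 6 or 7. If R1C1 = 7: then R1C2 would have to be in {1} for the 8 across but in {2,3,4} for the 10 down — contradiction. So R1C1 = 6.
R1C2 = 8 − 6 = 2 completes the 8 across.

5 1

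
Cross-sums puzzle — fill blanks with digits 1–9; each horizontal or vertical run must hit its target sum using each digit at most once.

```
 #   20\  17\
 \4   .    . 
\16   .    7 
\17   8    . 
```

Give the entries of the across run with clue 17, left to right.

4 in 2 cells must be {1,3}; 16 in 2 cells must be {7,9}; 17 in 2 cells must be {8,9}.
Given what's placed, R1C1 must be 3 to fit the 4 across and 20 down.
R1C2 = 4 − 3 = 1 completes the 4 across.
R2C1 = 16 − 7 = 9 completes the 16 across.
R3C2 = 17 − 8 = 9 completes the 17 across.

8 9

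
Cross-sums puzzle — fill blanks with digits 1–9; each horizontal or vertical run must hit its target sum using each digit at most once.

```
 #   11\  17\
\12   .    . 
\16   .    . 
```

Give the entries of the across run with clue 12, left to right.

16 in 2 cells must be {7,9}; 17 in 2 cells must be {8,9}.
The 16 across and the 17 down share only 9, so R2C2 = 9.
R1C2 = 17 − 9 = 8 completes the 17 down.
R2C1 = 16 − 9 = 7 completes the 16 across.
R1C1 = 12 − 8 = 4 completes the 12 across.

4, 8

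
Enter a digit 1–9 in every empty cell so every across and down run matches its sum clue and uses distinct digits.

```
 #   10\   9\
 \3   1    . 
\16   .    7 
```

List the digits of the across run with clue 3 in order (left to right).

3 in 2 cells must be {1,2}; 16 in 2 cells must be {7,9}.
R1C2 = 3 − 1 = 2 completes the 3 across.
R2C1 = 16 − 7 = 9 completes the 16 across.

1, 2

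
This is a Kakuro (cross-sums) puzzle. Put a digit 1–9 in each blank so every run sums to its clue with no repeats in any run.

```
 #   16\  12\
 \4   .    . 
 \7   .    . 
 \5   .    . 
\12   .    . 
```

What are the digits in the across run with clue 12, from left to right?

7, 5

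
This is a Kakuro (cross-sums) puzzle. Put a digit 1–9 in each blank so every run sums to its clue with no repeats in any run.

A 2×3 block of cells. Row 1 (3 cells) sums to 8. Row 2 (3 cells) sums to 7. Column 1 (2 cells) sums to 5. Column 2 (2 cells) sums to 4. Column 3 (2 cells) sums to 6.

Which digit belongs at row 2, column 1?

7 in 3 cells must be {1,2,4}; 4 in 2 cells must be {1,3}.
The 7 across and the 4 down share only 1, so (2,2) = 1.
(1,2) = 4 − 1 = 3 completes the 4 down.
Nothing is forced directly, so branch on (2,1), whose candidates are 2 or 4. If (2,1) = 2: then (1,1) would have to be in {1,4} for the 8 across but in {3} for the 5 down — contradiction. So (2,1) = 4.
(1,1) = 5 − 4 = 1 completes the 5 down.
(1,3) = 8 − 4 = 4 completes the 8 across.
(2,3) = 7 − 5 = 2 completes the 7 across.

4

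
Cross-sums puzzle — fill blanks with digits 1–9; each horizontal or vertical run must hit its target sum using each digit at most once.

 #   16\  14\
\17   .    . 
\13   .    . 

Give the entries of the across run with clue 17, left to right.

9 8

17 in 2 cells must be {8,9}; 16 in 2 cells must be {7,9}.
The 17 across and the 16 down share only 9, so R1C1 = 9.
R1C2 = 17 − 9 = 8 completes the 17 across.
R2C1 = 16 − 9 = 7 completes the 16 down.
R2C2 = 13 − 7 = 6 completes the 13 across.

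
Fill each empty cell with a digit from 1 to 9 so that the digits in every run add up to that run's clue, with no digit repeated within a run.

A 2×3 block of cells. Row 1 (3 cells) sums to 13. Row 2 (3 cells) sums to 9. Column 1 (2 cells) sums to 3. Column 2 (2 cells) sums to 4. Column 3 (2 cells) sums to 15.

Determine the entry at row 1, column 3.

3 in 2 cells must be {1,2}; 4 in 2 cells must be {1,3}.
The 9 across and the 15 down share only 6, so (2,3) = 6.
(1,3) = 15 − 6 = 9 completes the 15 down.
Given what's placed, (2,2) must be 1 to fit the 9 across and 4 down.
(1,1) = 1: the only remaining digit allowed by both the 13 across and the 3 down.
(1,2) = 13 − 10 = 3 completes the 13 across.
(2,1) = 9 − 7 = 2 completes the 9 across.

9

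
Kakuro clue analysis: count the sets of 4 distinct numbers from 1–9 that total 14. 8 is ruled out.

4 distinct digits from 1–9 sum between 10 and 30.
Dropping sets that contain 8.
Enumerating: {1,2,4,7}, {1,2,5,6}, {1,3,4,6}, {2,3,4,5}.

4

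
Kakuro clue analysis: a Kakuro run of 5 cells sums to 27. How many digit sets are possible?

11

5 distinct digits from 1–9 sum between 15 and 35.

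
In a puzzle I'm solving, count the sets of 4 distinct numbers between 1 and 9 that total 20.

4 distinct digits from 1–9 sum between 10 and 30.

12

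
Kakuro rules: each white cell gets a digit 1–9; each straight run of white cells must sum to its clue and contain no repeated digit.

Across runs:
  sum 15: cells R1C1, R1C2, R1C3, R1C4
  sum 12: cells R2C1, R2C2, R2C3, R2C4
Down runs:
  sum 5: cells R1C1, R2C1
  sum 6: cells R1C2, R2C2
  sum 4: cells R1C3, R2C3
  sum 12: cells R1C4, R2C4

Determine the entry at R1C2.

4 in 2 cells must be {1,3}.
Nothing is forced directly, so branch on R1C3, whose candidates are 1 or 3. If R1C3 = 1: that forces R2C3 = 3, after which R2C4 would have to be in {1,2,6} for the 12 across but in {3,4,5,7,8,9} for the 12 down — contradiction. So R1C3 = 3.
R2C3 = 4 − 3 = 1 completes the 4 down.
Nothing is forced directly, so branch on R2C1, whose candidates are 2 or 3 or 4. If R2C1 = 2: then R1C1 would have to be in {1,2,4,5,6,7,9} for the 15 across but in {3} for the 5 down — contradiction. If R2C1 = 3: that forces R1C1 = 2, R2C2 = 2, after which R2C4 would have to be in {6} for the 12 across but in {3,4,5,7,8,9} for the 12 down — contradiction. So R2C1 = 4.
R1C1 = 5 − 4 = 1 completes the 5 down.
R2C4 = 5: the only remaining digit allowed by both the 12 across and the 12 down.
R1C4 = 12 − 5 = 7 completes the 12 down.
R2C2 = 12 − 10 = 2 completes the 12 across.
R1C2 = 15 − 11 = 4 completes the 15 across.

4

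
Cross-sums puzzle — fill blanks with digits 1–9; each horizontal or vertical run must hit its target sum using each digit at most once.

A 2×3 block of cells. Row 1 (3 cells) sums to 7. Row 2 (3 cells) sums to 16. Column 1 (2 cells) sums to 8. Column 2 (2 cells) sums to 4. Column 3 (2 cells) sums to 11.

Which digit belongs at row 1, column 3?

7 in 3 cells must be {1,2,4}; 4 in 2 cells must be {1,3}.
The 7 across and the 4 down share only 1, so (1,2) = 1.
(2,2) = 4 − 1 = 3 completes the 4 down.
Given what's placed, (1,1) must be 2 to fit the 7 across and 8 down.
(1,3) = 7 − 3 = 4 completes the 7 across.
(2,1) = 8 − 2 = 6 completes the 8 down.
(2,3) = 16 − 9 = 7 completes the 16 across.

4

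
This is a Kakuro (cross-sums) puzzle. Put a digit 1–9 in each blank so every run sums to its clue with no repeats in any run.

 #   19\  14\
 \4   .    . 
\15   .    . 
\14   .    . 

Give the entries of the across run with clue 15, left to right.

7 8

4 in 2 cells must be {1,3}.
The 4 across and the 19 down share only 3, so R1C1 = 3.
R1C2 = 4 − 3 = 1 completes the 4 across.
Given what's placed, R3C1 must be 9 to fit the 14 across and 19 down.
R3C2 = 14 − 9 = 5 completes the 14 across.
R2C1 = 19 − 12 = 7 completes the 19 down.
R2C2 = 15 − 7 = 8 completes the 15 across.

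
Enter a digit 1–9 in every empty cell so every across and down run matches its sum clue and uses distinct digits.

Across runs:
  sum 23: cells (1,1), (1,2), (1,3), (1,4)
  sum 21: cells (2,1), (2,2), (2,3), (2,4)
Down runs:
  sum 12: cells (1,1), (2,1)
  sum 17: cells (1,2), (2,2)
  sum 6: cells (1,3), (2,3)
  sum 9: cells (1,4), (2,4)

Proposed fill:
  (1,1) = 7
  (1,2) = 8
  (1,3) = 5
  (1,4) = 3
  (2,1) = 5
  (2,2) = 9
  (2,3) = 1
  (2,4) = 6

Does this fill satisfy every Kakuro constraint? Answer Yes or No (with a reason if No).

Yes

Across: 7+8+5+3=23; 5+9+1+6=21. Down: 7+5=12; 8+9=17; 5+1=6; 3+6=9. No digit repeats within any run.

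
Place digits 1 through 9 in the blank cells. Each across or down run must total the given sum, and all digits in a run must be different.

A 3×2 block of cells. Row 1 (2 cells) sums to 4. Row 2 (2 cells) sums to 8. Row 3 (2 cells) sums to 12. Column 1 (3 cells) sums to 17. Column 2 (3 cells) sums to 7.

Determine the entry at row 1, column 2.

4 in 2 cells must be {1,3}; 7 in 3 cells must be {1,2,4}.
The 4 across and the 7 down share only 1, so (1,2) = 1.
Given what's placed, (2,2) must be 2 to fit the 8 across and 7 down.
(3,2) = 7 − 3 = 4 completes the 7 down.
(1,1) = 4 − 1 = 3 completes the 4 across.
(2,1) = 8 − 2 = 6 completes the 8 across.
(3,1) = 12 − 4 = 8 completes the 12 across.

1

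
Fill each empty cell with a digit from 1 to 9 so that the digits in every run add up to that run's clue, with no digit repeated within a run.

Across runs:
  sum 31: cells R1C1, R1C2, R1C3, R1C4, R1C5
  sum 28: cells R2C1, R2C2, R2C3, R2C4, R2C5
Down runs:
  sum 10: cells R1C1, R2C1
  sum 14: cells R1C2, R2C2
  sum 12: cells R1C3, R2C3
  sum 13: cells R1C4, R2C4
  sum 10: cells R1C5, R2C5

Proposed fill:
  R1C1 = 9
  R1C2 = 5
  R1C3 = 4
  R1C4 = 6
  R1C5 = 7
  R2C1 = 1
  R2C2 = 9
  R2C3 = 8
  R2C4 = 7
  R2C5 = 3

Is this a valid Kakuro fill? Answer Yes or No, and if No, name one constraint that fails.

Across: 9+5+4+6+7=31; 1+9+8+7+3=28. Down: 9+1=10; 5+9=14; 4+8=12; 6+7=13; 7+3=10. No digit repeats within any run.

Yes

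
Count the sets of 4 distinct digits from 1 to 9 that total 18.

4 distinct digits from 1–9 sum between 10 and 30.

11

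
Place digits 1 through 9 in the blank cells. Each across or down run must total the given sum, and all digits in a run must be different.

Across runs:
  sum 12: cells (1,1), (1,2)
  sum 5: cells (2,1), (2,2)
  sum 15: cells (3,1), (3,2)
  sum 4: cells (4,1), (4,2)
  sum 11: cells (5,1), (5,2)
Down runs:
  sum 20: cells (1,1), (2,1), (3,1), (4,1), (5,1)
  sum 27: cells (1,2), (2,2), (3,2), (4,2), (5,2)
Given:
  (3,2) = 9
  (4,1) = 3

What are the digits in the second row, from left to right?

4 in 2 cells must be {1,3}.
(3,1) = 15 − 9 = 6 completes the 15 across.
(4,2) = 4 − 3 = 1 completes the 4 across.
No cell is forced outright now. (2,2) can only be 2 or 3 or 4 (the digits allowed by both its 5 across and its 27 down). If (2,2) = 2: then (2,1) would have to be in {3} for the 5 across but in {1,2,4,5,8} for the 20 down — contradiction. If (2,2) = 4: that forces (2,1) = 1, (1,1) = 8, after which (1,2) would have to be in {4} for the 12 across but in {5,6,7,8} for the 27 down — contradiction. So (2,2) = 3.
Given what's placed, (1,2) must be 8 to fit the 12 across and 27 down.
(2,1) = 5 − 3 = 2 completes the 5 across.

2 3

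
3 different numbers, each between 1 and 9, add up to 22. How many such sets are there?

2

3 distinct digits from 1–9 sum between 6 and 24.
Enumerating: {5,8,9}, {6,7,9}.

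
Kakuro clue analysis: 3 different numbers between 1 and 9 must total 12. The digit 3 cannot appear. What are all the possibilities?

{1,2,9}; {1,4,7}; {1,5,6}; {2,4,6}

3 distinct digits from 1–9 sum between 6 and 24.
Dropping sets that contain 3.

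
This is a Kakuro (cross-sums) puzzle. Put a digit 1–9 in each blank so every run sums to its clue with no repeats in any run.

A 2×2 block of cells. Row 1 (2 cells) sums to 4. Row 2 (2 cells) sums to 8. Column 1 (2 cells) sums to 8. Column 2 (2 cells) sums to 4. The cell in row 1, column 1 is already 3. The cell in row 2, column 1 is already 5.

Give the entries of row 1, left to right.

4 in 2 cells must be {1,3}.
(1,2) = 4 − 3 = 1 completes the 4 across.
(2,2) = 8 − 5 = 3 completes the 8 across.

3 1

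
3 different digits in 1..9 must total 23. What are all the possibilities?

{6,8,9}

3 distinct digits from 1–9 sum between 6 and 24.
Only one set works: {6,8,9}.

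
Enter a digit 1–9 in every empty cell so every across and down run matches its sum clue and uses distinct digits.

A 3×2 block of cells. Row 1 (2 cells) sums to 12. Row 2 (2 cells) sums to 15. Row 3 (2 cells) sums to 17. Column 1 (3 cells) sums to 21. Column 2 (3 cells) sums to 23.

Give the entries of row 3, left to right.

8, 9

17 in 2 cells must be {8,9}; 23 in 3 cells must be {6,8,9}.
Nothing is forced directly, so branch on (1,2), whose candidates are 8 or 9. If (1,2) = 9: then (1,1) would have to be in {3} for the 12 across but in {4,5,6,7,8,9} for the 21 down — contradiction. So (1,2) = 8.
(1,1) = 12 − 8 = 4 completes the 12 across.
Given what's placed, (3,2) must be 9 to fit the 17 across and 23 down.
(2,2) = 23 − 17 = 6 completes the 23 down.
(3,1) = 17 − 9 = 8 completes the 17 across.
(2,1) = 15 − 6 = 9 completes the 15 across.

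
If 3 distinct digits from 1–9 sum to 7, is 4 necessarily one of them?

The only way to make 7 from 3 distinct digits is {1,2,4}, which contains 4.

Yes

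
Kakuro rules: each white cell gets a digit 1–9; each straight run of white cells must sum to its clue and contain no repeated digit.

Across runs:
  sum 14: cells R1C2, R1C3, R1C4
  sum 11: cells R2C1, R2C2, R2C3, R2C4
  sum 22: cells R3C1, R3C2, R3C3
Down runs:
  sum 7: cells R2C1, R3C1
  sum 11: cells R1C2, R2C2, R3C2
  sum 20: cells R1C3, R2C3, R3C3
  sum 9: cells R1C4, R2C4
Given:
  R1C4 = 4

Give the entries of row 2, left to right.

11 in 4 cells must be {1,2,3,5}.
R2C4 = 9 − 4 = 5 completes the 9 down.
Given what's placed, R2C3 must be 3 to fit the 11 across and 20 down.
No cell is forced outright now. R2C1 can only be 1 or 2 (the digits allowed by both its 11 across and its 7 down). If R2C1 = 1: that forces R2C2 = 2, R3C1 = 6, after which R3C2 would have to be in {7,9} for the 22 across but in {1,3,4,5,6,8} for the 11 down — contradiction. So R2C1 = 2.
R2C2 = 11 − 10 = 1 completes the 11 across.

2, 1, 3, 5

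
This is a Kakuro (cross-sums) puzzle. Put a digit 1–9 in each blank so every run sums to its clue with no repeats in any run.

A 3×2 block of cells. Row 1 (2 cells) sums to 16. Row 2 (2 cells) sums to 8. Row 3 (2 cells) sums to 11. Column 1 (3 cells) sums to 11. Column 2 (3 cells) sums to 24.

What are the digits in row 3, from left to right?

16 in 2 cells must be {7,9}; 24 in 3 cells must be {7,8,9}.
The 16 across and the 11 down share only 7, so (1,1) = 7.
(1,2) = 16 − 7 = 9 completes the 16 across.
Given what's placed, (2,2) must be 7 to fit the 8 across and 24 down.
(3,1) = 3: the only remaining digit allowed by both the 11 across and the 11 down.
(3,2) = 11 − 3 = 8 completes the 11 across.
(2,1) = 8 − 7 = 1 completes the 8 across.

3 8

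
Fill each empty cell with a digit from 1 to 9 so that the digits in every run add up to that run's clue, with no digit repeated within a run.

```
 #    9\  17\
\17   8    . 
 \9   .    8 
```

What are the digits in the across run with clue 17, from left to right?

8 9

17 in 2 cells must be {8,9}.
R1C2 = 17 − 8 = 9 completes the 17 across.
R2C1 = 9 − 8 = 1 completes the 9 across.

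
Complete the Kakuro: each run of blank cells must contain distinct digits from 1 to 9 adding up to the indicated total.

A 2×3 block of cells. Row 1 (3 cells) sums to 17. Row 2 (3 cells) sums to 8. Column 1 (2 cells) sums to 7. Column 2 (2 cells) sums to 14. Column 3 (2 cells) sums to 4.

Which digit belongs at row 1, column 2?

4 in 2 cells must be {1,3}.
The 8 across and the 14 down share only 5, so (2,2) = 5.
Given what's placed, (2,3) must be 1 to fit the 8 across and 4 down.
(1,2) = 14 − 5 = 9 completes the 14 down.
(1,3) = 4 − 1 = 3 completes the 4 down.
(2,1) = 8 − 6 = 2 completes the 8 across.
(1,1) = 17 − 12 = 5 completes the 17 across.

9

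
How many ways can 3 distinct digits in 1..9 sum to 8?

3 distinct digits from 1–9 sum between 6 and 24.
Enumerating: {1,2,5}, {1,3,4}.

2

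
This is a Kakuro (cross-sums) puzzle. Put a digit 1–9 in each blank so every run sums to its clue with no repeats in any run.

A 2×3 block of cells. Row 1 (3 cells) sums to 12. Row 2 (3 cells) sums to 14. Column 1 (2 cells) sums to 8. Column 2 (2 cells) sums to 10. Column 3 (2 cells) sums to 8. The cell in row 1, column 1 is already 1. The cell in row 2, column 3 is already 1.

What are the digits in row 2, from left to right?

7 6 1

(1,3) = 8 − 1 = 7 completes the 8 down.
(2,1) = 8 − 1 = 7 completes the 8 down.
(2,2) = 14 − 8 = 6 completes the 14 across.
(1,2) = 12 − 8 = 4 completes the 12 across.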